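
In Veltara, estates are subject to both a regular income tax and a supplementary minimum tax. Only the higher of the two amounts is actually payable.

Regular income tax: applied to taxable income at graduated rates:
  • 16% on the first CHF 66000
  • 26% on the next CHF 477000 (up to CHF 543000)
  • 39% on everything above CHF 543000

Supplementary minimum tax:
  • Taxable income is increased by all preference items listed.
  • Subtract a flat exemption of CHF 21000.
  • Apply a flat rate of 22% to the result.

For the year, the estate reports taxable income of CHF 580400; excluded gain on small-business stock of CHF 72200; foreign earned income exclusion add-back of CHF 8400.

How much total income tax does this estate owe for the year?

Supplementary minimum tax:
  Adjusted income: CHF 580400 + CHF 72200 + CHF 8400 = CHF 661000
  Less exemption CHF 21000 → base CHF 640000
  CHF 640000 × 22% = CHF 140800

Regular income tax:
  CHF 66000 × 16% = CHF 10560
  CHF 477000 × 26% = CHF 124020
  CHF 37400 × 39% = CHF 14586
  → CHF 149166

CHF 149166 > CHF 140800, so the regular income tax governs.

CHF 149166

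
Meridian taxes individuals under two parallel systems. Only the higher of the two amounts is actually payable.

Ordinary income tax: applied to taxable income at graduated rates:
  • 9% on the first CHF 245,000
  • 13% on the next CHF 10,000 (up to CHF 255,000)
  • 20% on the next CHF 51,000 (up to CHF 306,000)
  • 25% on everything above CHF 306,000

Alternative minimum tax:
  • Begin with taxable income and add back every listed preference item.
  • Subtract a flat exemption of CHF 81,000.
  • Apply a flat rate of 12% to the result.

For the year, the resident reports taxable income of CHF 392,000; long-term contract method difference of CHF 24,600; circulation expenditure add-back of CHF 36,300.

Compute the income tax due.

CHF 55,050

Alternative minimum tax:
  Adjusted income: CHF 392,000 + CHF 24,600 + CHF 36,300 = CHF 452,900
  Less exemption CHF 81,000 → base CHF 371,900
  CHF 371,900 × 12% = CHF 44,628

Ordinary income tax:
  CHF 245,000 × 9% = CHF 22,050
  CHF 10,000 × 13% = CHF 1,300
  CHF 51,000 × 20% = CHF 10,200
  CHF 86,000 × 25% = CHF 21,500
  → CHF 55,050

CHF 55,050 > CHF 44,628, so the ordinary income tax governs.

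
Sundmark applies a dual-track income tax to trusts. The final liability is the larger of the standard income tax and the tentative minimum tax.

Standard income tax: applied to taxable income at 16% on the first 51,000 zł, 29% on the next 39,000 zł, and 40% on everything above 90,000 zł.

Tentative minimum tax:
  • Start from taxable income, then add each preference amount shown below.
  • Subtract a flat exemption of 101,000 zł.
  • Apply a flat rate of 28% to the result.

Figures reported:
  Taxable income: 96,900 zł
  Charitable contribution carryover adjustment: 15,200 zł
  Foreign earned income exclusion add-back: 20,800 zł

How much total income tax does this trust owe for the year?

22,230 zł

Standard income tax:
  51,000 zł × 16% = 8,160 zł
  39,000 zł × 29% = 11,310 zł
  6,900 zł × 40% = 2,760 zł
  → 22,230 zł

Tentative minimum tax:
  Adjusted income: 96,900 zł + 15,200 zł + 20,800 zł = 132,900 zł
  Less exemption 101,000 zł → base 31,900 zł
  31,900 zł × 28% = 8,932 zł

22,230 zł > 8,932 zł, so the standard income tax governs.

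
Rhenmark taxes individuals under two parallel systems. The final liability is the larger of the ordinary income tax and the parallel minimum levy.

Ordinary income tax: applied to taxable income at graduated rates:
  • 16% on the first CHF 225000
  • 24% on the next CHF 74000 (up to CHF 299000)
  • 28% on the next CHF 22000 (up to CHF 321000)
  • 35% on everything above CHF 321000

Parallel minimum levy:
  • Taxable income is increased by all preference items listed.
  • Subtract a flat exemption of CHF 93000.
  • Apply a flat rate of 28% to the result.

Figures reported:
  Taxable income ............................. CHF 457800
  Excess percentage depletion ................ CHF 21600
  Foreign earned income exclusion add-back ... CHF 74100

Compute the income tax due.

CHF 128940

Ordinary income tax:
  CHF 225000 × 16% = CHF 36000
  CHF 74000 × 24% = CHF 17760
  CHF 22000 × 28% = CHF 6160
  CHF 136800 × 35% = CHF 47880
  → CHF 107800

Parallel minimum levy:
  Adjusted income: CHF 457800 + CHF 21600 + CHF 74100 = CHF 553500
  Less exemption CHF 93000 → base CHF 460500
  CHF 460500 × 28% = CHF 128940

CHF 128940 > CHF 107800, so the parallel minimum levy is the binding amount.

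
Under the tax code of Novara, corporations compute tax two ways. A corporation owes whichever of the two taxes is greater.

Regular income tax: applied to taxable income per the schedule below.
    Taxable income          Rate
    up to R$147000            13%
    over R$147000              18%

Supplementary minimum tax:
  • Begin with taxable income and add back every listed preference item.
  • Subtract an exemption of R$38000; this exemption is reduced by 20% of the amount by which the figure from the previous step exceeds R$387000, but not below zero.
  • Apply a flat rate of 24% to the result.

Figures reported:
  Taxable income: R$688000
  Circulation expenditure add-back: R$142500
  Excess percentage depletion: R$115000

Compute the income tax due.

Regular income tax:
  R$147000 × 13% = R$19110
  R$541000 × 18% = R$97380
  → R$116490

Supplementary minimum tax:
  Adjusted income: R$688000 + R$142500 + R$115000 = R$945500
  Exemption: 20% × (R$945500 − R$387000) = R$111700 ≥ R$38000, so the exemption is fully phased out
  Base: R$945500 − R$0 = R$945500
  R$945500 × 24% = R$226920

R$226920 > R$116490, so the supplementary minimum tax is the binding amount.

R$226920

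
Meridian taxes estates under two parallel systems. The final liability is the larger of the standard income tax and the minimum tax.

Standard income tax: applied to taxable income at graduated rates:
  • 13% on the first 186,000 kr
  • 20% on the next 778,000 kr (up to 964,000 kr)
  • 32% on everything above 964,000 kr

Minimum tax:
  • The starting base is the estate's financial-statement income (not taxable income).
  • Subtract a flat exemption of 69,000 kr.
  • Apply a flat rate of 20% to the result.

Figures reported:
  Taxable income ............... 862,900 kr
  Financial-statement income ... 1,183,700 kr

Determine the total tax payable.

222,940 kr

Minimum tax:
  Base (financial-statement income): 1,183,700 kr
  Less exemption 69,000 kr → base 1,114,700 kr
  1,114,700 kr × 20% = 222,940 kr

Standard income tax:
  186,000 kr × 13% = 24,180 kr
  676,900 kr × 20% = 135,380 kr
  → 159,560 kr

222,940 kr > 159,560 kr, so the minimum tax is the binding amount.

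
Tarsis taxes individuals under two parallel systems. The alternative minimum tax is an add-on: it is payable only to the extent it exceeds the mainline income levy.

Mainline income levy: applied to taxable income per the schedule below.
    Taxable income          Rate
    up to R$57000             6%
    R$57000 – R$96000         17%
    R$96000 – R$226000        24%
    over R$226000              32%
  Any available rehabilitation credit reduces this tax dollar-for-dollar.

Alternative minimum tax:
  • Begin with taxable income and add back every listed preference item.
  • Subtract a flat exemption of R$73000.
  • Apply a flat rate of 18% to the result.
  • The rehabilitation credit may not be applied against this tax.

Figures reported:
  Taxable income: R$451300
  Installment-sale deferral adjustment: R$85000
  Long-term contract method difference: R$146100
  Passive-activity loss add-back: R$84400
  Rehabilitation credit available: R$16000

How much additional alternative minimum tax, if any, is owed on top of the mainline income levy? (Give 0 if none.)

Mainline income levy:
  R$57000 × 6% = R$3420
  R$39000 × 17% = R$6630
  R$130000 × 24% = R$31200
  R$225300 × 32% = R$72096
  → R$113346
  Less rehabilitation credit R$16000 → R$97346

Alternative minimum tax:
  Adjusted income: R$451300 + R$85000 + R$146100 + R$84400 = R$766800
  Less exemption R$73000 → base R$693800
  R$693800 × 18% = R$124884

Excess of alternative minimum tax over mainline income levy: R$124884 − R$97346 = R$27538.

R$27538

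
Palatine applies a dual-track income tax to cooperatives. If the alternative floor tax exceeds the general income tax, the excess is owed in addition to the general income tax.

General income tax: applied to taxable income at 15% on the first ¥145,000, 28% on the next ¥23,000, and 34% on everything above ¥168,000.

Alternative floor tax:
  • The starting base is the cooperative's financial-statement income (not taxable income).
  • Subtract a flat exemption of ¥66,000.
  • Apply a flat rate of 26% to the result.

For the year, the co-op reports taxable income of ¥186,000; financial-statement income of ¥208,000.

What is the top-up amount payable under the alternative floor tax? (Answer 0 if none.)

¥2,610

General income tax:
  ¥145,000 × 15% = ¥21,750
  ¥23,000 × 28% = ¥6,440
  ¥18,000 × 34% = ¥6,120
  → ¥34,310

Alternative floor tax:
  Base (financial-statement income): ¥208,000
  Less exemption ¥66,000 → base ¥142,000
  ¥142,000 × 26% = ¥36,920

Excess of alternative floor tax over general income tax: ¥36,920 − ¥34,310 = ¥2,610.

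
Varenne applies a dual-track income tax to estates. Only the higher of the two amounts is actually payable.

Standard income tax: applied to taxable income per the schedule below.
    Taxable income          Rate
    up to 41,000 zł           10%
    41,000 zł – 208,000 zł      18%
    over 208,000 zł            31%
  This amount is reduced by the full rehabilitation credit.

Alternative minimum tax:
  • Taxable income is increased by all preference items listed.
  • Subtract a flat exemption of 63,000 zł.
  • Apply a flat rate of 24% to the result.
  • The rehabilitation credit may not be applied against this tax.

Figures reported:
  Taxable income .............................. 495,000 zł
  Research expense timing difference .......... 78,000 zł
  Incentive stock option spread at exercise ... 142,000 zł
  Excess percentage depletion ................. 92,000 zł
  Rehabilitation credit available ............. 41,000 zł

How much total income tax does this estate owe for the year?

178,560 zł

Standard income tax:
  41,000 zł × 10% = 4,100 zł
  167,000 zł × 18% = 30,060 zł
  287,000 zł × 31% = 88,970 zł
  → 123,130 zł
  Less rehabilitation credit 41,000 zł → 82,130 zł

Alternative minimum tax:
  Adjusted income: 495,000 zł + 78,000 zł + 142,000 zł + 92,000 zł = 807,000 zł
  Less exemption 63,000 zł → base 744,000 zł
  744,000 zł × 24% = 178,560 zł

178,560 zł > 82,130 zł, so the alternative minimum tax is the binding amount.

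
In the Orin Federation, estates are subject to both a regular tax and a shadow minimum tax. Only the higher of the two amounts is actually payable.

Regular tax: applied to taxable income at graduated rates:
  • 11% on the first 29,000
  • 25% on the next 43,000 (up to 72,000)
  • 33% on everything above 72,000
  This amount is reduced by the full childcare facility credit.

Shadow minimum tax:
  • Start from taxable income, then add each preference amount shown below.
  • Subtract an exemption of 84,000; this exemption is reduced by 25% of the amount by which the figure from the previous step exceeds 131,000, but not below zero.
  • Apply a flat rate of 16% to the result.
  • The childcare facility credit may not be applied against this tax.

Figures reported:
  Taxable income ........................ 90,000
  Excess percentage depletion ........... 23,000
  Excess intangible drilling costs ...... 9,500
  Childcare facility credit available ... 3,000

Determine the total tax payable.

16,880

Shadow minimum tax:
  Adjusted income: 90,000 + 23,000 + 9,500 = 122,500
  Exemption: 122,500 ≤ 131,000, so full 84,000 applies
  Base: 122,500 − 84,000 = 38,500
  38,500 × 16% = 6,160

Regular tax:
  29,000 × 11% = 3,190
  43,000 × 25% = 10,750
  18,000 × 33% = 5,940
  → 19,880
  Less childcare facility credit 3,000 → 16,880

16,880 > 6,160, so the regular tax governs.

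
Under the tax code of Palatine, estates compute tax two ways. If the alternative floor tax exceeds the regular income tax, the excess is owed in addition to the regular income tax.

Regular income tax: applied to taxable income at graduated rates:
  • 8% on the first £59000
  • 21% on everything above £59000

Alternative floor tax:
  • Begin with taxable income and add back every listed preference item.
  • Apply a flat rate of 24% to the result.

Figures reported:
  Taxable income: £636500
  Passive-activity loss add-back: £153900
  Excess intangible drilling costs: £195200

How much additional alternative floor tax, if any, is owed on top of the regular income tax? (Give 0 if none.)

£110549

Alternative floor tax:
  Adjusted income: £636500 + £153900 + £195200 = £985600
  £985600 × 24% = £236544

Regular income tax:
  £59000 × 8% = £4720
  £577500 × 21% = £121275
  → £125995

Excess of alternative floor tax over regular income tax: £236544 − £125995 = £110549.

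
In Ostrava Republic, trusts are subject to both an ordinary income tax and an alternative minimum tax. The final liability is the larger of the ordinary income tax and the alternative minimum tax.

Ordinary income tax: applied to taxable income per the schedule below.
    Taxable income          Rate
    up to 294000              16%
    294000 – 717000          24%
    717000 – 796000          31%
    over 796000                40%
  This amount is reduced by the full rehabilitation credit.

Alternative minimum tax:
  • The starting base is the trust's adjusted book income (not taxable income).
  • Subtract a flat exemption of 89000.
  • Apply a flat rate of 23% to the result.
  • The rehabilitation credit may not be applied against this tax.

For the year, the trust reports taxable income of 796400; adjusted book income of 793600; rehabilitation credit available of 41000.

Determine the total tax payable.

162058

Ordinary income tax:
  294000 × 16% = 47040
  423000 × 24% = 101520
  79000 × 31% = 24490
  400 × 40% = 160
  → 173210
  Less rehabilitation credit 41000 → 132210

Alternative minimum tax:
  Base (adjusted book income): 793600
  Less exemption 89000 → base 704600
  704600 × 23% = 162058

162058 > 132210, so the alternative minimum tax is the binding amount.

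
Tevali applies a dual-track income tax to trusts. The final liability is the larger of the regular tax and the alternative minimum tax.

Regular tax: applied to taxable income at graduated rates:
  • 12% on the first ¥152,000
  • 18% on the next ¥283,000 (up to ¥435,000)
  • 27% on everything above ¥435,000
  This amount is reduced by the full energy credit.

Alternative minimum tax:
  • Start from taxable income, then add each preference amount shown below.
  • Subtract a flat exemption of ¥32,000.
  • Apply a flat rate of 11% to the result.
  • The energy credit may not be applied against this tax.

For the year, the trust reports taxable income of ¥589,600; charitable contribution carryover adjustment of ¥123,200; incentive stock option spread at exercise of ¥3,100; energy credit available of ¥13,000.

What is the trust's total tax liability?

¥97,922

Alternative minimum tax:
  Adjusted income: ¥589,600 + ¥123,200 + ¥3,100 = ¥715,900
  Less exemption ¥32,000 → base ¥683,900
  ¥683,900 × 11% = ¥75,229

Regular tax:
  ¥152,000 × 12% = ¥18,240
  ¥283,000 × 18% = ¥50,940
  ¥154,600 × 27% = ¥41,742
  → ¥110,922
  Less energy credit ¥13,000 → ¥97,922

¥97,922 > ¥75,229, so the regular tax governs.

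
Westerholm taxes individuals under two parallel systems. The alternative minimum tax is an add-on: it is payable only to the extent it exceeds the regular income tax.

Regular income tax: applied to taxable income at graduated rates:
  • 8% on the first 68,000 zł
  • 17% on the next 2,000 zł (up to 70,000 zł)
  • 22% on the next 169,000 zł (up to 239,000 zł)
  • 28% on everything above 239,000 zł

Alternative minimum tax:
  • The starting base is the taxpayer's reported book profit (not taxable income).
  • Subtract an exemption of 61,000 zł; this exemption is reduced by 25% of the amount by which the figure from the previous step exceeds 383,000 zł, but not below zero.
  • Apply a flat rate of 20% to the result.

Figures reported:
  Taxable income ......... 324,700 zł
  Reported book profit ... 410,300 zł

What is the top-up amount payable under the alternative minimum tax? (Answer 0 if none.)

4,269 zł

Regular income tax:
  68,000 zł × 8% = 5,440 zł
  2,000 zł × 17% = 340 zł
  169,000 zł × 22% = 37,180 zł
  85,700 zł × 28% = 23,996 zł
  → 66,956 zł

Alternative minimum tax:
  Base (reported book profit): 410,300 zł
  Exemption: 61,000 zł − 25% × (410,300 zł − 383,000 zł) = 61,000 zł − 6,825 zł = 54,175 zł
  Base: 410,300 zł − 54,175 zł = 356,125 zł
  356,125 zł × 20% = 71,225 zł

Excess of alternative minimum tax over regular income tax: 71,225 zł − 66,956 zł = 4,269 zł.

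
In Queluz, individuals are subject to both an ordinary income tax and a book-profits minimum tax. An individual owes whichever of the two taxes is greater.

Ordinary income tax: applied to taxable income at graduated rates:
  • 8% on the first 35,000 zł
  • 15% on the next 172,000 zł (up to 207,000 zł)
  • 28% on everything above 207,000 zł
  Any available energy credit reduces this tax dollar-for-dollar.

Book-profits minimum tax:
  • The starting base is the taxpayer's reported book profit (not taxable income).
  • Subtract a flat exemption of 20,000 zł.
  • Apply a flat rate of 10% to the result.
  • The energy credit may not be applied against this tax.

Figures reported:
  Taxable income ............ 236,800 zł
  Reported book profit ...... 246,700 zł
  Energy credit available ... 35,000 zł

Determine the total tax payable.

22,670 zł

Ordinary income tax:
  35,000 zł × 8% = 2,800 zł
  172,000 zł × 15% = 25,800 zł
  29,800 zł × 28% = 8,344 zł
  → 36,944 zł
  Less energy credit 35,000 zł → 1,944 zł

Book-profits minimum tax:
  Base (reported book profit): 246,700 zł
  Less exemption 20,000 zł → base 226,700 zł
  226,700 zł × 10% = 22,670 zł

22,670 zł > 1,944 zł, so the book-profits minimum tax is the binding amount.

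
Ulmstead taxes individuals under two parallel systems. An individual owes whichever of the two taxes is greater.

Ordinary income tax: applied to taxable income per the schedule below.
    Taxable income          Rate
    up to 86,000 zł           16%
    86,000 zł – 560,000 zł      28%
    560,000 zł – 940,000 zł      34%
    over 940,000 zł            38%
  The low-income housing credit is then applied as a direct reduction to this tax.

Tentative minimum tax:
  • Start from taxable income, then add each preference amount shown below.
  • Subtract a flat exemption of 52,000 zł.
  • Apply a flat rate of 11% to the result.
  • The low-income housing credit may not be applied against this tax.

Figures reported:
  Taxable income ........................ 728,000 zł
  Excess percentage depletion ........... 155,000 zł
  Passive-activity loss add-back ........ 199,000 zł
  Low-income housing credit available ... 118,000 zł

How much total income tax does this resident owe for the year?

Tentative minimum tax:
  Adjusted income: 728,000 zł + 155,000 zł + 199,000 zł = 1,082,000 zł
  Less exemption 52,000 zł → base 1,030,000 zł
  1,030,000 zł × 11% = 113,300 zł

Ordinary income tax:
  86,000 zł × 16% = 13,760 zł
  474,000 zł × 28% = 132,720 zł
  168,000 zł × 34% = 57,120 zł
  → 203,600 zł
  Less low-income housing credit 118,000 zł → 85,600 zł

113,300 zł > 85,600 zł, so the tentative minimum tax is the binding amount.

113,300 zł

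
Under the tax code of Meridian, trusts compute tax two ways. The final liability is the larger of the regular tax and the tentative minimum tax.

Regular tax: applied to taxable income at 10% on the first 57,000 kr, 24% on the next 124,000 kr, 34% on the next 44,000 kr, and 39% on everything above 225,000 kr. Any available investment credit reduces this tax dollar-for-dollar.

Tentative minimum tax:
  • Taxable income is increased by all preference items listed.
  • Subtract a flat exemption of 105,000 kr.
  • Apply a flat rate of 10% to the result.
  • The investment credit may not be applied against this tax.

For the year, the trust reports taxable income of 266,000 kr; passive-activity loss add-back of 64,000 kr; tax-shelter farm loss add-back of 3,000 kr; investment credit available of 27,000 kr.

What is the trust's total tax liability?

39,410 kr

Tentative minimum tax:
  Adjusted income: 266,000 kr + 64,000 kr + 3,000 kr = 333,000 kr
  Less exemption 105,000 kr → base 228,000 kr
  228,000 kr × 10% = 22,800 kr

Regular tax:
  57,000 kr × 10% = 5,700 kr
  124,000 kr × 24% = 29,760 kr
  44,000 kr × 34% = 14,960 kr
  41,000 kr × 39% = 15,990 kr
  → 66,410 kr
  Less investment credit 27,000 kr → 39,410 kr

39,410 kr > 22,800 kr, so the regular tax governs.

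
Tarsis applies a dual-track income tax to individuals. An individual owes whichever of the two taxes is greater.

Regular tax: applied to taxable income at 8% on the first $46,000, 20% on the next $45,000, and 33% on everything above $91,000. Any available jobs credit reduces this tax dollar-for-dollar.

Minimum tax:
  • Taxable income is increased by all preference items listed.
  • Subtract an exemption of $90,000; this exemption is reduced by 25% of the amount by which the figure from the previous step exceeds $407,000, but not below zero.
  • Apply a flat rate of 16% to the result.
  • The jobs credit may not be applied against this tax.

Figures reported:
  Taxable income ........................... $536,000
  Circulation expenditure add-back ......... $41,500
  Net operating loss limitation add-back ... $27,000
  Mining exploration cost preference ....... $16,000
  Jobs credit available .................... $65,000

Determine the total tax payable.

Minimum tax:
  Adjusted income: $536,000 + $41,500 + $27,000 + $16,000 = $620,500
  Exemption: $90,000 − 25% × ($620,500 − $407,000) = $90,000 − $53,375 = $36,625
  Base: $620,500 − $36,625 = $583,875
  $583,875 × 16% = $93,420

Regular tax:
  $46,000 × 8% = $3,680
  $45,000 × 20% = $9,000
  $445,000 × 33% = $146,850
  → $159,530
  Less jobs credit $65,000 → $94,530

$94,530 > $93,420, so the regular tax governs.

$94,530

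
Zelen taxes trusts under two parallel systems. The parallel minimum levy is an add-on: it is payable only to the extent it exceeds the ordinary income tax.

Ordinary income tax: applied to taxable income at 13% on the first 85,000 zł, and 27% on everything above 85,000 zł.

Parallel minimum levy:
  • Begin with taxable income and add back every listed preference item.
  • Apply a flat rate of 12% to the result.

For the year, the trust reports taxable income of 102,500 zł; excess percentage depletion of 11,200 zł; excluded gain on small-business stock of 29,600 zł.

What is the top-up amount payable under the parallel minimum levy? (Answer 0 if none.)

Parallel minimum levy:
  Adjusted income: 102,500 zł + 11,200 zł + 29,600 zł = 143,300 zł
  143,300 zł × 12% = 17,196 zł

Ordinary income tax:
  85,000 zł × 13% = 11,050 zł
  17,500 zł × 27% = 4,725 zł
  → 15,775 zł

Excess of parallel minimum levy over ordinary income tax: 17,196 zł − 15,775 zł = 1,421 zł.

1,421 zł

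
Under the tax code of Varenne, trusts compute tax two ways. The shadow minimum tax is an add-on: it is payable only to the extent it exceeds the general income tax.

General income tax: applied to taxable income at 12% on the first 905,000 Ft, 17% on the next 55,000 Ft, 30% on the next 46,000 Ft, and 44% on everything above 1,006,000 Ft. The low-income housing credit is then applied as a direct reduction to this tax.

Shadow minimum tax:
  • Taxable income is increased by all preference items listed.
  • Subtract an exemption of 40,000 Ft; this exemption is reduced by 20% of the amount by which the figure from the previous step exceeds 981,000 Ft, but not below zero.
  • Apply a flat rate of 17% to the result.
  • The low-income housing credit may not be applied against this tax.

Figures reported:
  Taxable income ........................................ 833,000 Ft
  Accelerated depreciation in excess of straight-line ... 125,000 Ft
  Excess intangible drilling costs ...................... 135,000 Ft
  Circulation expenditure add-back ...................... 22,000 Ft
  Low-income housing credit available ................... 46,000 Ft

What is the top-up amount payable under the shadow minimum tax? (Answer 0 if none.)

Shadow minimum tax:
  Adjusted income: 833,000 Ft + 125,000 Ft + 135,000 Ft + 22,000 Ft = 1,115,000 Ft
  Exemption: 40,000 Ft − 20% × (1,115,000 Ft − 981,000 Ft) = 40,000 Ft − 26,800 Ft = 13,200 Ft
  Base: 1,115,000 Ft − 13,200 Ft = 1,101,800 Ft
  1,101,800 Ft × 17% = 187,306 Ft

General income tax:
  833,000 Ft × 12% = 99,960 Ft
  Less low-income housing credit 46,000 Ft → 53,960 Ft

Excess of shadow minimum tax over general income tax: 187,306 Ft − 53,960 Ft = 133,346 Ft.

133,346 Ft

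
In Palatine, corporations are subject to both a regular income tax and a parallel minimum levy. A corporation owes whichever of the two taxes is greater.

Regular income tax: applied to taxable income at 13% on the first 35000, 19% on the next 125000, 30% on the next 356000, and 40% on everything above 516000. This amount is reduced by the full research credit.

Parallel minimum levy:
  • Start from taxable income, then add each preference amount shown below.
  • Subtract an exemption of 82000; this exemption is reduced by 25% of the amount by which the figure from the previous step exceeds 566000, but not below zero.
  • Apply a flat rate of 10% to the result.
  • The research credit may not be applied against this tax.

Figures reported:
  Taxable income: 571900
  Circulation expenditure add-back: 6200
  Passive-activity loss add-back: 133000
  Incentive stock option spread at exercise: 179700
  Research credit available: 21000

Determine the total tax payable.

136460

Parallel minimum levy:
  Adjusted income: 571900 + 6200 + 133000 + 179700 = 890800
  Exemption: 82000 − 25% × (890800 − 566000) = 82000 − 81200 = 800
  Base: 890800 − 800 = 890000
  890000 × 10% = 89000

Regular income tax:
  35000 × 13% = 4550
  125000 × 19% = 23750
  356000 × 30% = 106800
  55900 × 40% = 22360
  → 157460
  Less research credit 21000 → 136460

136460 > 89000, so the regular income tax governs.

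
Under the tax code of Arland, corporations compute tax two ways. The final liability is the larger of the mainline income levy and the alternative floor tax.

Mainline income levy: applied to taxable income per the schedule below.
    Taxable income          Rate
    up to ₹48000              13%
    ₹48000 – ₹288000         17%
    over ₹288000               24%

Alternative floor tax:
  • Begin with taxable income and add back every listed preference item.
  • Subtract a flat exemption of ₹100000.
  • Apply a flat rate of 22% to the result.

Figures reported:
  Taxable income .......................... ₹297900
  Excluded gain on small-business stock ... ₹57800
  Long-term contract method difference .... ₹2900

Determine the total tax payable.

₹56892

Alternative floor tax:
  Adjusted income: ₹297900 + ₹57800 + ₹2900 = ₹358600
  Less exemption ₹100000 → base ₹258600
  ₹258600 × 22% = ₹56892

Mainline income levy:
  ₹48000 × 13% = ₹6240
  ₹240000 × 17% = ₹40800
  ₹9900 × 24% = ₹2376
  → ₹49416

₹56892 > ₹49416, so the alternative floor tax is the binding amount.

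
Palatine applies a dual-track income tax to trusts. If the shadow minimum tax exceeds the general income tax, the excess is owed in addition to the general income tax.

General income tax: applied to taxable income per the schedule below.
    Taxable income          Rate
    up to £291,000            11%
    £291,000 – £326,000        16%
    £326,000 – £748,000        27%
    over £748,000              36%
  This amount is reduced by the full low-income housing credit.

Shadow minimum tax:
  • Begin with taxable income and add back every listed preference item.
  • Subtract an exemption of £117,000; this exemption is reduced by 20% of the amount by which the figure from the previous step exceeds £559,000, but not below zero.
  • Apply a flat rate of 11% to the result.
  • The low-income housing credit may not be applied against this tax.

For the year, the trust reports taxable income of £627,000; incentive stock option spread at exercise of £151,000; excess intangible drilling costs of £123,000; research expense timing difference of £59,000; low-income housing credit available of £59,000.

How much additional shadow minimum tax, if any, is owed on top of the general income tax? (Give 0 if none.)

£41,672

General income tax:
  £291,000 × 11% = £32,010
  £35,000 × 16% = £5,600
  £301,000 × 27% = £81,270
  → £118,880
  Less low-income housing credit £59,000 → £59,880

Shadow minimum tax:
  Adjusted income: £627,000 + £151,000 + £123,000 + £59,000 = £960,000
  Exemption: £117,000 − 20% × (£960,000 − £559,000) = £117,000 − £80,200 = £36,800
  Base: £960,000 − £36,800 = £923,200
  £923,200 × 11% = £101,552

Excess of shadow minimum tax over general income tax: £101,552 − £59,880 = £41,672.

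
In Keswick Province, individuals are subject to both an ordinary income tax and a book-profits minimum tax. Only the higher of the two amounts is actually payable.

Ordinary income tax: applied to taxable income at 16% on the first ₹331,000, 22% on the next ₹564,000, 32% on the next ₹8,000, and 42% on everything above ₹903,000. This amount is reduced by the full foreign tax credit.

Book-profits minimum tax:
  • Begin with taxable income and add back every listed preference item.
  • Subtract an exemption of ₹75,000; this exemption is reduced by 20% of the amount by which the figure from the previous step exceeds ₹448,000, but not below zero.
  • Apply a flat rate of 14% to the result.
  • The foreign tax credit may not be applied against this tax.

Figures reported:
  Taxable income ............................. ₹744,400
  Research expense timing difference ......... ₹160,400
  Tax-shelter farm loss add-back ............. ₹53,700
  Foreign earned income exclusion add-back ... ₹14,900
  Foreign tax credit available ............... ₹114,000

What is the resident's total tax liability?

Ordinary income tax:
  ₹331,000 × 16% = ₹52,960
  ₹413,400 × 22% = ₹90,948
  → ₹143,908
  Less foreign tax credit ₹114,000 → ₹29,908

Book-profits minimum tax:
  Adjusted income: ₹744,400 + ₹160,400 + ₹53,700 + ₹14,900 = ₹973,400
  Exemption: 20% × (₹973,400 − ₹448,000) = ₹105,080 ≥ ₹75,000, so the exemption is fully phased out
  Base: ₹973,400 − ₹0 = ₹973,400
  ₹973,400 × 14% = ₹136,276

₹136,276 > ₹29,908, so the book-profits minimum tax is the binding amount.

₹136,276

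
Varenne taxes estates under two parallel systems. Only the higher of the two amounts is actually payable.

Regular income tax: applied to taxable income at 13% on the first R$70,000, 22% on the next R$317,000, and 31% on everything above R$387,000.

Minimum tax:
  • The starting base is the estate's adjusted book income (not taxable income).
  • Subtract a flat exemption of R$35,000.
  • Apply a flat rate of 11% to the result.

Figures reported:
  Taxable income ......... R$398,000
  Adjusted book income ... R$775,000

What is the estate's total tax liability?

Regular income tax:
  R$70,000 × 13% = R$9,100
  R$317,000 × 22% = R$69,740
  R$11,000 × 31% = R$3,410
  → R$82,250

Minimum tax:
  Base (adjusted book income): R$775,000
  Less exemption R$35,000 → base R$740,000
  R$740,000 × 11% = R$81,400

R$82,250 > R$81,400, so the regular income tax governs.

R$82,250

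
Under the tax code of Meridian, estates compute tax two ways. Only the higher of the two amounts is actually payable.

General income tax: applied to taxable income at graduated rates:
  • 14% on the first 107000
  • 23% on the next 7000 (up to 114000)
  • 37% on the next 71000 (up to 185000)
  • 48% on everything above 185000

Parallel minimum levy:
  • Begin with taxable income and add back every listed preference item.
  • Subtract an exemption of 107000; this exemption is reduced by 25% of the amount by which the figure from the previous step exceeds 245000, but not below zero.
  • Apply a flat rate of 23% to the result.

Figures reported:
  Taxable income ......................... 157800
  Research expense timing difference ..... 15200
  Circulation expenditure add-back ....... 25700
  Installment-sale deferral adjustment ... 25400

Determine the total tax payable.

General income tax:
  107000 × 14% = 14980
  7000 × 23% = 1610
  43800 × 37% = 16206
  → 32796

Parallel minimum levy:
  Adjusted income: 157800 + 15200 + 25700 + 25400 = 224100
  Exemption: 224100 ≤ 245000, so full 107000 applies
  Base: 224100 − 107000 = 117100
  117100 × 23% = 26933

32796 > 26933, so the general income tax governs.

32796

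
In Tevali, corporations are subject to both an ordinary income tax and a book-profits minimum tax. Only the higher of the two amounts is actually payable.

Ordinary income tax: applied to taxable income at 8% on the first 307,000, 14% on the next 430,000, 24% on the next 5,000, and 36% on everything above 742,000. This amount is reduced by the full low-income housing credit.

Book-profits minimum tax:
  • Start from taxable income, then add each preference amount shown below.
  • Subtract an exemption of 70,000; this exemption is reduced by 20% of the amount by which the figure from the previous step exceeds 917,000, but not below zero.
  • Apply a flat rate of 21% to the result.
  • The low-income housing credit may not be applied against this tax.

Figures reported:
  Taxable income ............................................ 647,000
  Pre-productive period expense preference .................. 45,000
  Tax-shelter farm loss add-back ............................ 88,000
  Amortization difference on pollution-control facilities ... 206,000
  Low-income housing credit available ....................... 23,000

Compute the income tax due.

Ordinary income tax:
  307,000 × 8% = 24,560
  340,000 × 14% = 47,600
  → 72,160
  Less low-income housing credit 23,000 → 49,160

Book-profits minimum tax:
  Adjusted income: 647,000 + 45,000 + 88,000 + 206,000 = 986,000
  Exemption: 70,000 − 20% × (986,000 − 917,000) = 70,000 − 13,800 = 56,200
  Base: 986,000 − 56,200 = 929,800
  929,800 × 21% = 195,258

195,258 > 49,160, so the book-profits minimum tax is the binding amount.

195,258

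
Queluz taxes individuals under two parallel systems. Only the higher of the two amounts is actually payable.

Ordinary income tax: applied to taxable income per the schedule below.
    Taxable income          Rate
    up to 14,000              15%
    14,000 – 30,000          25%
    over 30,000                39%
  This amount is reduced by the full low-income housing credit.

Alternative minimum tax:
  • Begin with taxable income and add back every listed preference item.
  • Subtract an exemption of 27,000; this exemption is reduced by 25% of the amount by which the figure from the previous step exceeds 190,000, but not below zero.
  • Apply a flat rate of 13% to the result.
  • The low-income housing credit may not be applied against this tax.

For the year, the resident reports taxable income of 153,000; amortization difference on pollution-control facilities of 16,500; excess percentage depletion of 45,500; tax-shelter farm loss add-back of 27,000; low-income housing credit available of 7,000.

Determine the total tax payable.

Alternative minimum tax:
  Adjusted income: 153,000 + 16,500 + 45,500 + 27,000 = 242,000
  Exemption: 27,000 − 25% × (242,000 − 190,000) = 27,000 − 13,000 = 14,000
  Base: 242,000 − 14,000 = 228,000
  228,000 × 13% = 29,640

Ordinary income tax:
  14,000 × 15% = 2,100
  16,000 × 25% = 4,000
  123,000 × 39% = 47,970
  → 54,070
  Less low-income housing credit 7,000 → 47,070

47,070 > 29,640, so the ordinary income tax governs.

47,070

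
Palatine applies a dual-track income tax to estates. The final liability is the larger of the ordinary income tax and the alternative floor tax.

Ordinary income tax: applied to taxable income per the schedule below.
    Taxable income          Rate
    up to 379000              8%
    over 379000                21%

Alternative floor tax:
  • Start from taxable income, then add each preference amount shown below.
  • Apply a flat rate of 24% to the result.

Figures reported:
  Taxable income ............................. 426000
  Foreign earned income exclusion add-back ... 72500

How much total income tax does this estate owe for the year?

119640

Ordinary income tax:
  379000 × 8% = 30320
  47000 × 21% = 9870
  → 40190

Alternative floor tax:
  Adjusted income: 426000 + 72500 = 498500
  498500 × 24% = 119640

119640 > 40190, so the alternative floor tax is the binding amount.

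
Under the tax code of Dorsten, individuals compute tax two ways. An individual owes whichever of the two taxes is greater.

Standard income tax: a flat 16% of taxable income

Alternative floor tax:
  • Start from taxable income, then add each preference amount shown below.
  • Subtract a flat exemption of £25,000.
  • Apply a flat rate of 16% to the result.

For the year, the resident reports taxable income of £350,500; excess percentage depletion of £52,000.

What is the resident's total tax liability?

Alternative floor tax:
  Adjusted income: £350,500 + £52,000 = £402,500
  Less exemption £25,000 → base £377,500
  £377,500 × 16% = £60,400

Standard income tax:
  £350,500 × 16% = £56,080

£60,400 > £56,080, so the alternative floor tax is the binding amount.

£60,400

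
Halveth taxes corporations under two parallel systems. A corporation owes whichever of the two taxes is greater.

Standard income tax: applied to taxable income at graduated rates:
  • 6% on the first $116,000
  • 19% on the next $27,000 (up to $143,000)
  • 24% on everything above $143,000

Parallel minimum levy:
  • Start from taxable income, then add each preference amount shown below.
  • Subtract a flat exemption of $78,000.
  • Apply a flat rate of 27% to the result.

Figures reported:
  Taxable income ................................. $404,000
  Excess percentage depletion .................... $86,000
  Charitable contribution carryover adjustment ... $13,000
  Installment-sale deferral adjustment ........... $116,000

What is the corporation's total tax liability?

Standard income tax:
  $116,000 × 6% = $6,960
  $27,000 × 19% = $5,130
  $261,000 × 24% = $62,640
  → $74,730

Parallel minimum levy:
  Adjusted income: $404,000 + $86,000 + $13,000 + $116,000 = $619,000
  Less exemption $78,000 → base $541,000
  $541,000 × 27% = $146,070

$146,070 > $74,730, so the parallel minimum levy is the binding amount.

$146,070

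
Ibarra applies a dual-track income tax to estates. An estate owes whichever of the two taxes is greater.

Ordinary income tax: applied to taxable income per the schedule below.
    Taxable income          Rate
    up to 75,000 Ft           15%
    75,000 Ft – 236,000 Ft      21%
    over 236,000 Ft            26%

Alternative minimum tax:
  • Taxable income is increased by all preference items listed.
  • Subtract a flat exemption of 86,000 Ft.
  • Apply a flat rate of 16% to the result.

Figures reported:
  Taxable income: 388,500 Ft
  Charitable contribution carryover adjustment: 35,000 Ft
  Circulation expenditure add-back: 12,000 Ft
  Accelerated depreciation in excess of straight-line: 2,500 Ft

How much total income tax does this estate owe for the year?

Ordinary income tax:
  75,000 Ft × 15% = 11,250 Ft
  161,000 Ft × 21% = 33,810 Ft
  152,500 Ft × 26% = 39,650 Ft
  → 84,710 Ft

Alternative minimum tax:
  Adjusted income: 388,500 Ft + 35,000 Ft + 12,000 Ft + 2,500 Ft = 438,000 Ft
  Less exemption 86,000 Ft → base 352,000 Ft
  352,000 Ft × 16% = 56,320 Ft

84,710 Ft > 56,320 Ft, so the ordinary income tax governs.

84,710 Ft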